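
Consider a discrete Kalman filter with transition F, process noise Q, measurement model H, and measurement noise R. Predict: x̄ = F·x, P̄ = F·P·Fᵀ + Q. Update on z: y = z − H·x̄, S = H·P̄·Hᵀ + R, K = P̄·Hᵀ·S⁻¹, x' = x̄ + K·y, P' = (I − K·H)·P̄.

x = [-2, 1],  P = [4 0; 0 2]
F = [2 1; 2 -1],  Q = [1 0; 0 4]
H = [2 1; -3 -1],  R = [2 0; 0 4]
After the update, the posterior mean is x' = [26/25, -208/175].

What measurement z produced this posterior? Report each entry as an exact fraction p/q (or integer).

z = [1, -2]

x̄ = F·x = [-3, -5]
P̄ = F·P·Fᵀ + Q = [19 14; 14 22]
S = H·P̄·Hᵀ + R = [156 -206; -206 281]
K = P̄·Hᵀ·S⁻¹ = [-1/100 -13/50; 433/700 79/350]
x' − x̄ = [101/25, 667/175] = K·y
y = (KᵀK)⁻¹·Kᵀ·(x' − x̄) = [12, -16]
z = y + H·x̄ = [12, -16] + [-11, 14] = [1, -2]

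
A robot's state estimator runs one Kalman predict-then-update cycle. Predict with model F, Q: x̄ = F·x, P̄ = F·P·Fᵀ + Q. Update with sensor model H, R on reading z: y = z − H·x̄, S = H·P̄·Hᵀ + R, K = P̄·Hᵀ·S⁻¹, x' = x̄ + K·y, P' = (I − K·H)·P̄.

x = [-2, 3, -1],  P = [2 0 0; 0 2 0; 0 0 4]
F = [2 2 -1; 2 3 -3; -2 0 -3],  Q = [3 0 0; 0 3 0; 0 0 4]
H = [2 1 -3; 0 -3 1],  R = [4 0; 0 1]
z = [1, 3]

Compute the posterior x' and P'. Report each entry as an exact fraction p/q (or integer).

x̄ = F·x = [3, 8, 7]
P̄ = F·P·Fᵀ + Q = [23 32 4; 32 65 28; 4 28 48]
y = z − H·x̄ = [8, 20]
S = H·P̄·Hᵀ + R = [505 -243; -243 466]
K = P̄·Hᵀ·S⁻¹ = [1200/25183 -4346/25183; -19611/176281 -73400/176281; -59076/176281 -44424/176281]
x' = x̄ + K·y = [-1771/25183, -214640/176281, -127121/176281]
P' = (I − K·H)·P̄ = [100177/25183 26074/25183 73876/25183; 26074/25183 82960/176281 175480/176281; 73876/25183 175480/176281 482016/176281]

x' = [-1771/25183, -214640/176281, -127121/176281]
P' = [100177/25183 26074/25183 73876/25183; 26074/25183 82960/176281 175480/176281; 73876/25183 175480/176281 482016/176281]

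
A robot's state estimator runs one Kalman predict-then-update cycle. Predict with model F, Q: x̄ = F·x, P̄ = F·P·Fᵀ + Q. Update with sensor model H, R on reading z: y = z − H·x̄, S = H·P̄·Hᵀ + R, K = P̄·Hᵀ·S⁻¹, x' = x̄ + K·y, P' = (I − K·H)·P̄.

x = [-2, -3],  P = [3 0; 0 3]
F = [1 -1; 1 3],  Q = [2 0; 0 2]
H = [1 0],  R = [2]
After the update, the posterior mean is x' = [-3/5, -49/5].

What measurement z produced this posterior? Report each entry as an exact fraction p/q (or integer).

x̄ = F·x = [1, -11]
P̄ = F·P·Fᵀ + Q = [8 -6; -6 32]
S = H·P̄·Hᵀ + R = [10]
K = P̄·Hᵀ·S⁻¹ = [4/5; -3/5]
x' − x̄ = [-8/5, 6/5] = K·y
y = (KᵀK)⁻¹·Kᵀ·(x' − x̄) = [-2]
z = y + H·x̄ = [-2] + [1] = [-1]

z = [-1]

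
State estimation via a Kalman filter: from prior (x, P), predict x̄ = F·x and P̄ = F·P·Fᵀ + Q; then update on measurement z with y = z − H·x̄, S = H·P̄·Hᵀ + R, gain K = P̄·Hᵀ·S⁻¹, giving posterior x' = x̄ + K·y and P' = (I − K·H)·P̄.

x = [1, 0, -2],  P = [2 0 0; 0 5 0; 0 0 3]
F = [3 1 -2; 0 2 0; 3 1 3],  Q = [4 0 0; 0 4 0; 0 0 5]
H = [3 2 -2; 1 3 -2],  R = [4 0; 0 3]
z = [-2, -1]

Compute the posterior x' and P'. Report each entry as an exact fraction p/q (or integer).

x̄ = F·x = [7, 0, -3]
P̄ = F·P·Fᵀ + Q = [39 10 5; 10 24 10; 5 10 55]
y = z − H·x̄ = [-29, -14]
S = H·P̄·Hᵀ + R = [651 451; 451 398]
K = P̄·Hᵀ·S⁻¹ = [23937/55697 -18868/55697; -4878/55697 14204/55697; 3975/55697 -15000/55697]
x' = x̄ + K·y = [-40142/55697, -57394/55697, -72366/55697]
P' = (I − K·H)·P̄ = [245396/55697 338440/55697 658660/55697; 338440/55697 739004/55697 1256420/55697; 658660/55697 1256420/55697 2236460/55697]

x' = [-40142/55697, -57394/55697, -72366/55697]
P' = [245396/55697 338440/55697 658660/55697; 338440/55697 739004/55697 1256420/55697; 658660/55697 1256420/55697 2236460/55697]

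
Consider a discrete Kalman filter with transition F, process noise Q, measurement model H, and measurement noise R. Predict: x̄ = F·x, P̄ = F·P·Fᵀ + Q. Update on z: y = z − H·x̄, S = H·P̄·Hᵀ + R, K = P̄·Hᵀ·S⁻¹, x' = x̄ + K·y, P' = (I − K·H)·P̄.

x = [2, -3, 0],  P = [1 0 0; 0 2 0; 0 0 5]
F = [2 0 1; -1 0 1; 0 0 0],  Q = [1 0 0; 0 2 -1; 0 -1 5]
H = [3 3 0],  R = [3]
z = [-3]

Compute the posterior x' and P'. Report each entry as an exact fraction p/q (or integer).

x̄ = F·x = [4, -2, 0]
P̄ = F·P·Fᵀ + Q = [10 3 0; 3 8 -1; 0 -1 5]
y = z − H·x̄ = [-9]
S = H·P̄·Hᵀ + R = [219]
K = P̄·Hᵀ·S⁻¹ = [13/73; 11/73; -1/73]
x' = x̄ + K·y = [175/73, -245/73, 9/73]
P' = (I − K·H)·P̄ = [223/73 -210/73 39/73; -210/73 221/73 -40/73; 39/73 -40/73 362/73]

x' = [175/73, -245/73, 9/73]
P' = [223/73 -210/73 39/73; -210/73 221/73 -40/73; 39/73 -40/73 362/73]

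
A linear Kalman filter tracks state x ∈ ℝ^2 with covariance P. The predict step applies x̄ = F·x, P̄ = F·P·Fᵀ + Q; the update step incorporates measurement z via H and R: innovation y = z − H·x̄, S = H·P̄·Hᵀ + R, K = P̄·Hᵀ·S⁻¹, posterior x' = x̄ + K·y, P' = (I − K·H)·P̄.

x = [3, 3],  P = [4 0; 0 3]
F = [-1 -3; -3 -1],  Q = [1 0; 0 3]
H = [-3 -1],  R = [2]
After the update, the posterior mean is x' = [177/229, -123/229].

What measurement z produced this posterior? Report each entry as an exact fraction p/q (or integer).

x̄ = F·x = [-12, -12]
P̄ = F·P·Fᵀ + Q = [32 21; 21 42]
S = H·P̄·Hᵀ + R = [458]
K = P̄·Hᵀ·S⁻¹ = [-117/458; -105/458]
x' − x̄ = [2925/229, 2625/229] = K·y
y = (KᵀK)⁻¹·Kᵀ·(x' − x̄) = [-50]
z = y + H·x̄ = [-50] + [48] = [-2]

z = [-2]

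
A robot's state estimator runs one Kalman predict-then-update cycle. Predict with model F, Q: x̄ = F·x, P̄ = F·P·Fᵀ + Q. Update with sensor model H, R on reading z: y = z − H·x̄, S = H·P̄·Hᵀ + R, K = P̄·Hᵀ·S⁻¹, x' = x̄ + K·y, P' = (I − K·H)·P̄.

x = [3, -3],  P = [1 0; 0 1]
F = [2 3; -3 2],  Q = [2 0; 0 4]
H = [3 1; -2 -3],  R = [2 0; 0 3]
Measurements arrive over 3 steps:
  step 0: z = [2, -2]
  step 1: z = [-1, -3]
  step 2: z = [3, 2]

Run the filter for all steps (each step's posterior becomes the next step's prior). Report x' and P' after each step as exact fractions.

step 0: x' = [3722/4461, -1006/4461], P' = [605/1487 -595/1487; -595/1487 1003/1487]
step 1: x' = [-586759/1355950, 839573/813570], P' = [977847/2711900 -187983/542380; -187983/542380 66439/108476]
step 2: x' = [6282428257/4529877400, -2423006126/1698704025], P' = [815555913/2264938700 -195712731/566234675; -195712731/566234675 345776013/566234675]

step 0: x̄ = F·x = [-3, -15]
step 0: P̄ = F·P·Fᵀ + Q = [15 0; 0 17]
step 0: y = z − H·x̄ = [26, -53]
step 0: S = H·P̄·Hᵀ + R = [154 -141; -141 216]
step 0: K = P̄·Hᵀ·S⁻¹ = [610/1487 575/4461; -391/1487 -1819/4461]
step 0: x' = x̄ + K·y = [3722/4461, -1006/4461]
step 0: P' = (I − K·H)·P̄ = [605/1487 -595/1487; -595/1487 1003/1487]
step 1: x̄ = F·x = [4426/4461, -13178/4461]
step 1: P̄ = F·P·Fᵀ + Q = [7281/1487 5363/1487; 5363/1487 22545/1487]
step 1: y = z − H·x̄ = [-4561/4461, -44065/4461]
step 1: S = H·P̄·Hᵀ + R = [123226/1487 -170314/1487; -170314/1487 300846/1487]
step 1: K = P̄·Hᵀ·S⁻¹ = [996813/2711900 288017/2711900; -115877/542380 -206873/542380]
step 1: x' = x̄ + K·y = [-586759/1355950, 839573/813570]
step 1: P' = (I − K·H)·P̄ = [977847/2711900 -187983/542380; -187983/542380 66439/108476]
step 2: x̄ = F·x = [3024347/1355950, 13676561/4067850]
step 2: P̄ = F·P·Fᵀ + Q = [13004983/2711900 8798343/2711900; 8798343/2711900 37571103/2711900]
step 2: y = z − H·x̄ = [-14346067/2033925, 4487431/271190]
step 2: S = H·P̄·Hᵀ + R = [53207452/677975 -14376249/135595; -14376249/135595 20155027/108476]
step 2: K = P̄·Hᵀ·S⁻¹ = [332763363/905975480 119573491/1132469350; -24136218/113246935 -215300859/566234675]
step 2: x' = x̄ + K·y = [6282428257/4529877400, -2423006126/1698704025]
step 2: P' = (I − K·H)·P̄ = [815555913/2264938700 -195712731/566234675; -195712731/566234675 345776013/566234675]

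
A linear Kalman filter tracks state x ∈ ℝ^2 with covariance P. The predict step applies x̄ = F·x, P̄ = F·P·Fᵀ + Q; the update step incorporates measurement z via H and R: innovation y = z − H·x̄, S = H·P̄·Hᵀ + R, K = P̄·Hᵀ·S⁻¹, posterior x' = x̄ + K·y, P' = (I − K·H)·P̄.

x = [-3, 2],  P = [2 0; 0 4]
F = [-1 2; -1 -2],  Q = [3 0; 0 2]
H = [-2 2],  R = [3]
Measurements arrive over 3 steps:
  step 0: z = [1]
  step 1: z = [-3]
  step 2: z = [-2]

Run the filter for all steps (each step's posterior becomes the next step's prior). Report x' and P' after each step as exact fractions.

step 0: x̄ = F·x = [7, -1]
step 0: P̄ = F·P·Fᵀ + Q = [21 -14; -14 20]
step 0: y = z − H·x̄ = [17]
step 0: S = H·P̄·Hᵀ + R = [279]
step 0: K = P̄·Hᵀ·S⁻¹ = [-70/279; 68/279]
step 0: x' = x̄ + K·y = [763/279, 877/279]
step 0: P' = (I − K·H)·P̄ = [959/279 854/279; 854/279 956/279]
step 1: x̄ = F·x = [991/279, -839/93]
step 1: P̄ = F·P·Fᵀ + Q = [2204/279 -955/93; -955/93 973/31]
step 1: y = z − H·x̄ = [6179/279]
step 1: S = H·P̄·Hᵀ + R = [67601/279]
step 1: K = P̄·Hᵀ·S⁻¹ = [-10138/67601; 23244/67601]
step 1: x' = x̄ + K·y = [15591/67601, -95079/67601]
step 1: P' = (I − K·H)·P̄ = [165640/67601 150433/67601; 150433/67601 185299/67601]
step 2: x̄ = F·x = [-205749/67601, 174567/67601]
step 2: P̄ = F·P·Fᵀ + Q = [507907/67601 -575556/67601; -575556/67601 1643770/67601]
step 2: y = z − H·x̄ = [-895834/67601]
step 2: S = H·P̄·Hᵀ + R = [13413959/67601]
step 2: K = P̄·Hᵀ·S⁻¹ = [-2166926/13413959; 4438652/13413959]
step 2: x' = x̄ + K·y = [-12110807/13413959, -24181015/13413959]
step 2: P' = (I − K·H)·P̄ = [31323137/13413959 28072748/13413959; 28072748/13413959 34730726/13413959]

step 0: x' = [763/279, 877/279], P' = [959/279 854/279; 854/279 956/279]
step 1: x' = [15591/67601, -95079/67601], P' = [165640/67601 150433/67601; 150433/67601 185299/67601]
step 2: x' = [-12110807/13413959, -24181015/13413959], P' = [31323137/13413959 28072748/13413959; 28072748/13413959 34730726/13413959]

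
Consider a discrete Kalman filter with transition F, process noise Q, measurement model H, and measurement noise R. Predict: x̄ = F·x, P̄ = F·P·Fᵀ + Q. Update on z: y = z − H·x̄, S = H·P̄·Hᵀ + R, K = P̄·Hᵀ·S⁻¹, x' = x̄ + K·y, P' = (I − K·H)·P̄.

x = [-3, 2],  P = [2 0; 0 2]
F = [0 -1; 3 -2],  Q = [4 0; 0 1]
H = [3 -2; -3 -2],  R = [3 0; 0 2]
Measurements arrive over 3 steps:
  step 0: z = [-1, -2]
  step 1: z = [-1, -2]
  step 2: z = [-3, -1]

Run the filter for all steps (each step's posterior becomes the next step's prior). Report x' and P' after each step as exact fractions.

step 0: x' = [167/912, 181/304], P' = [739/5472 -71/1824; -71/1824 187/608]
step 1: x' = [260374/1603191, 351917/534397], P' = [214154/1603191 -18954/534397; -18954/534397 153588/534397]
step 2: x' = [-215141285/680816509, 586187052/680816509], P' = [90941728/680816509 -24128346/680816509; -24128346/680816509 195209427/680816509]

step 0: x̄ = F·x = [-2, -13]
step 0: P̄ = F·P·Fᵀ + Q = [6 4; 4 27]
step 0: y = z − H·x̄ = [-21, -34]
step 0: S = H·P̄·Hᵀ + R = [117 54; 54 212]
step 0: K = P̄·Hᵀ·S⁻¹ = [881/5472 -199/1216; -445/1824 -303/1216]
step 0: x' = x̄ + K·y = [167/912, 181/304]
step 0: P' = (I − K·H)·P̄ = [739/5472 -71/1824; -71/1824 187/608]
step 1: x̄ = F·x = [-181/304, -195/304]
step 1: P̄ = F·P·Fᵀ + Q = [2619/608 445/608; 445/608 2379/608]
step 1: y = z − H·x̄ = [-151/304, -1541/304]
step 1: S = H·P̄·Hᵀ + R = [29571/608 -14055/608; -14055/608 39643/608]
step 1: K = P̄·Hᵀ·S⁻¹ = [252062/1603191 -88123/534397; -121346/534397 -125157/534397]
step 1: x' = x̄ + K·y = [260374/1603191, 351917/534397]
step 1: P' = (I − K·H)·P̄ = [214154/1603191 -18954/534397; -18954/534397 153588/534397]
step 2: x̄ = F·x = [-351917/534397, -443460/534397]
step 2: P̄ = F·P·Fᵀ + Q = [2291176/534397 364038/534397; 364038/534397 2018659/534397]
step 2: y = z − H·x̄ = [-1434360/534397, -2477068/534397]
step 2: S = H·P̄·Hᵀ + R = [25929955/534397 -12545948/534397; -12545948/534397 34132470/534397]
step 2: K = P̄·Hᵀ·S⁻¹ = [107027292/680816509 -112284246/680816509; -154267964/680816509 -159016908/680816509]
step 2: x' = x̄ + K·y = [-215141285/680816509, 586187052/680816509]
step 2: P' = (I − K·H)·P̄ = [90941728/680816509 -24128346/680816509; -24128346/680816509 195209427/680816509]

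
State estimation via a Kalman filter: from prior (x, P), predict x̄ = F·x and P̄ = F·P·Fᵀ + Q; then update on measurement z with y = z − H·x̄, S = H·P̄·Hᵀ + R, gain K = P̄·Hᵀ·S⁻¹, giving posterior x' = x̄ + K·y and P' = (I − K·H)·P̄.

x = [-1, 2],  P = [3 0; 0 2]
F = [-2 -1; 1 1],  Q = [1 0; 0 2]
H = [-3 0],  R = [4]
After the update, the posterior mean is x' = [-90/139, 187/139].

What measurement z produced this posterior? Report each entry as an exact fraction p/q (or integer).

z = [2]

x̄ = F·x = [0, 1]
P̄ = F·P·Fᵀ + Q = [15 -8; -8 7]
S = H·P̄·Hᵀ + R = [139]
K = P̄·Hᵀ·S⁻¹ = [-45/139; 24/139]
x' − x̄ = [-90/139, 48/139] = K·y
y = (KᵀK)⁻¹·Kᵀ·(x' − x̄) = [2]
z = y + H·x̄ = [2] + [0] = [2]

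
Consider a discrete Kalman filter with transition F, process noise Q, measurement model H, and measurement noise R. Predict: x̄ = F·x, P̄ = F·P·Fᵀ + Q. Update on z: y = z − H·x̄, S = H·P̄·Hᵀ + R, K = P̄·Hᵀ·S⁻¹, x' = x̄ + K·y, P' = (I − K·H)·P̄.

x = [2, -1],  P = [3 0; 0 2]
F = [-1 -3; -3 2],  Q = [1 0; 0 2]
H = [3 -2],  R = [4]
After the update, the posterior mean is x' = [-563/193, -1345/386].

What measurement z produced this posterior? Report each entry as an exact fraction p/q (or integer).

x̄ = F·x = [1, -8]
P̄ = F·P·Fᵀ + Q = [22 -3; -3 37]
S = H·P̄·Hᵀ + R = [386]
K = P̄·Hᵀ·S⁻¹ = [36/193; -83/386]
x' − x̄ = [-756/193, 1743/386] = K·y
y = (KᵀK)⁻¹·Kᵀ·(x' − x̄) = [-21]
z = y + H·x̄ = [-21] + [19] = [-2]

z = [-2]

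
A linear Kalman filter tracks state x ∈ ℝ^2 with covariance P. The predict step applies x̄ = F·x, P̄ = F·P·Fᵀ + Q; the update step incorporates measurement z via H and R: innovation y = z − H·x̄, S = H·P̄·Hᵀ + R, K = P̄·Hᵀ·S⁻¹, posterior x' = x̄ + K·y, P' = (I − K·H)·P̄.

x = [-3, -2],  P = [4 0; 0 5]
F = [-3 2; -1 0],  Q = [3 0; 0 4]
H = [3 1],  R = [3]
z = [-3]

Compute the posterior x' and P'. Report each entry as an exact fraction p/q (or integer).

x' = [-899/614, 459/307]
P' = [505/614 -474/307; -474/307 1488/307]

x̄ = F·x = [5, 3]
P̄ = F·P·Fᵀ + Q = [59 12; 12 8]
y = z − H·x̄ = [-21]
S = H·P̄·Hᵀ + R = [614]
K = P̄·Hᵀ·S⁻¹ = [189/614; 22/307]
x' = x̄ + K·y = [-899/614, 459/307]
P' = (I − K·H)·P̄ = [505/614 -474/307; -474/307 1488/307]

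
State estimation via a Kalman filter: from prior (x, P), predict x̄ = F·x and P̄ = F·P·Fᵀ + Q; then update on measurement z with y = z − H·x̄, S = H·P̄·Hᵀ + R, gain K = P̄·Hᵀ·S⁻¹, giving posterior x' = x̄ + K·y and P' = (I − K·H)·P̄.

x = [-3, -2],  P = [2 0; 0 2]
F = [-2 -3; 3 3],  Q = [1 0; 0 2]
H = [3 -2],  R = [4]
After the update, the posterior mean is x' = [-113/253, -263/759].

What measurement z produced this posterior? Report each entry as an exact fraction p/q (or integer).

x̄ = F·x = [12, -15]
P̄ = F·P·Fᵀ + Q = [27 -30; -30 38]
S = H·P̄·Hᵀ + R = [759]
K = P̄·Hᵀ·S⁻¹ = [47/253; -166/759]
x' − x̄ = [-3149/253, 11122/759] = K·y
y = (KᵀK)⁻¹·Kᵀ·(x' − x̄) = [-67]
z = y + H·x̄ = [-67] + [66] = [-1]

z = [-1]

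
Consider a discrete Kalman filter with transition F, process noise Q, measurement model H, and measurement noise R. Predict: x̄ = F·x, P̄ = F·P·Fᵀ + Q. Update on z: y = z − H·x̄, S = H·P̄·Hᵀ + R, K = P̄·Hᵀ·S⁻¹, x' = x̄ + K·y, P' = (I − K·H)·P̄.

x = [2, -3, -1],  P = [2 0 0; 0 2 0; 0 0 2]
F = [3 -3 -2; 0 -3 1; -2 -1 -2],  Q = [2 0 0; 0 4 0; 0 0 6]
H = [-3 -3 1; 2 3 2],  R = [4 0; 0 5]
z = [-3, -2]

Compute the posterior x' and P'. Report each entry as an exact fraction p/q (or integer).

x̄ = F·x = [17, 8, 1]
P̄ = F·P·Fᵀ + Q = [46 14 2; 14 24 2; 2 2 24]
y = z − H·x̄ = [71, -62]
S = H·P̄·Hᵀ + R = [886 -668; -668 709]
K = P̄·Hᵀ·S⁻¹ = [-17009/90975 1682/90975; -1656/30325 2888/30325; 23626/90975 29702/90975]
x' = x̄ + K·y = [234652/90975, -54032/30325, -73103/90975]
P' = (I − K·H)·P̄ = [925132/90975 -268762/30325 288502/90975; -268762/30325 241976/30325 -86982/30325; 288502/90975 -86982/30325 177172/90975]

x' = [234652/90975, -54032/30325, -73103/90975]
P' = [925132/90975 -268762/30325 288502/90975; -268762/30325 241976/30325 -86982/30325; 288502/90975 -86982/30325 177172/90975]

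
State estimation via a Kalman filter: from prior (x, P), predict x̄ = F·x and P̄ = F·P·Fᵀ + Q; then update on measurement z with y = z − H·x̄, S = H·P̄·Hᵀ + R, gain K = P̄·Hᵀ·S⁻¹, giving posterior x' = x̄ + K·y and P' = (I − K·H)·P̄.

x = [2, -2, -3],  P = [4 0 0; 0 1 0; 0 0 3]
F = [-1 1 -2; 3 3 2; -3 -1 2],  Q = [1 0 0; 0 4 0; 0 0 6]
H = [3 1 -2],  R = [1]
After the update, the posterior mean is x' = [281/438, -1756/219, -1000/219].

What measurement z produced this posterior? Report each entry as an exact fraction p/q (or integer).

x̄ = F·x = [2, -6, -10]
P̄ = F·P·Fᵀ + Q = [18 -21 -1; -21 61 -27; -1 -27 55]
S = H·P̄·Hᵀ + R = [438]
K = P̄·Hᵀ·S⁻¹ = [35/438; 26/219; -70/219]
x' − x̄ = [-595/438, -442/219, 1190/219] = K·y
y = (KᵀK)⁻¹·Kᵀ·(x' − x̄) = [-17]
z = y + H·x̄ = [-17] + [20] = [3]

z = [3]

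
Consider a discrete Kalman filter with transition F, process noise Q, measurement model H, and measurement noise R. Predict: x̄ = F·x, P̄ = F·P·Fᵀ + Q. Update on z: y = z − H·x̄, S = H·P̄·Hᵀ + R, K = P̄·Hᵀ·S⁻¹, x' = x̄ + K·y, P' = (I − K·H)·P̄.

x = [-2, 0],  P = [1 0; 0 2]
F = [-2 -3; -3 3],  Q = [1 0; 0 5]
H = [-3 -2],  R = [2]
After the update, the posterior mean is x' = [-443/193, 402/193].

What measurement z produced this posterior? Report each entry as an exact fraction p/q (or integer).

x̄ = F·x = [4, 6]
P̄ = F·P·Fᵀ + Q = [23 -12; -12 32]
S = H·P̄·Hᵀ + R = [193]
K = P̄·Hᵀ·S⁻¹ = [-45/193; -28/193]
x' − x̄ = [-1215/193, -756/193] = K·y
y = (KᵀK)⁻¹·Kᵀ·(x' − x̄) = [27]
z = y + H·x̄ = [27] + [-24] = [3]

z = [3]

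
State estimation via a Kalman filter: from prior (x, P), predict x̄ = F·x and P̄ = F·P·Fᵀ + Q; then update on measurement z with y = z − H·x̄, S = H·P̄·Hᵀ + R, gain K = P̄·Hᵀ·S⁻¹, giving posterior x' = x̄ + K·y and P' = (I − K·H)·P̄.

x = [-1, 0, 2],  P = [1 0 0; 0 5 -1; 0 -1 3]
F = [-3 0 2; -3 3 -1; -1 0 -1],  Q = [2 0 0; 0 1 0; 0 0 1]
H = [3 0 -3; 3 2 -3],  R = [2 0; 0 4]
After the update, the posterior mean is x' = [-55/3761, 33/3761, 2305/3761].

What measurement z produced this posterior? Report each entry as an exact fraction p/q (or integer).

x̄ = F·x = [7, 1, -1]
P̄ = F·P·Fᵀ + Q = [23 -3 -3; -3 64 9; -3 9 5]
S = H·P̄·Hᵀ + R = [308 234; 234 422]
K = P̄·Hᵀ·S⁻¹ = [4017/18805 981/18805; -1836/3761 1838/3761; -2181/18805 942/18805]
x' − x̄ = [-26382/3761, -3728/3761, 6066/3761] = K·y
y = (KᵀK)⁻¹·Kᵀ·(x' − x̄) = [-26, -28]
z = y + H·x̄ = [-26, -28] + [24, 26] = [-2, -2]

z = [-2, -2]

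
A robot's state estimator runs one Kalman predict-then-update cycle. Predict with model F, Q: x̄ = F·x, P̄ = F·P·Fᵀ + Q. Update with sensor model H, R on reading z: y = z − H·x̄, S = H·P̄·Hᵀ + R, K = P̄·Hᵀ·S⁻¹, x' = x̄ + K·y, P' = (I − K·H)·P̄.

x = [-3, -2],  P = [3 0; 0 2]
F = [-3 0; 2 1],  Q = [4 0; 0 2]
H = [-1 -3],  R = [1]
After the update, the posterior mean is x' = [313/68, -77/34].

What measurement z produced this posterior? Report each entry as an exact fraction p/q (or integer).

x̄ = F·x = [9, -8]
P̄ = F·P·Fᵀ + Q = [31 -18; -18 16]
S = H·P̄·Hᵀ + R = [68]
K = P̄·Hᵀ·S⁻¹ = [23/68; -15/34]
x' − x̄ = [-299/68, 195/34] = K·y
y = (KᵀK)⁻¹·Kᵀ·(x' − x̄) = [-13]
z = y + H·x̄ = [-13] + [15] = [2]

z = [2]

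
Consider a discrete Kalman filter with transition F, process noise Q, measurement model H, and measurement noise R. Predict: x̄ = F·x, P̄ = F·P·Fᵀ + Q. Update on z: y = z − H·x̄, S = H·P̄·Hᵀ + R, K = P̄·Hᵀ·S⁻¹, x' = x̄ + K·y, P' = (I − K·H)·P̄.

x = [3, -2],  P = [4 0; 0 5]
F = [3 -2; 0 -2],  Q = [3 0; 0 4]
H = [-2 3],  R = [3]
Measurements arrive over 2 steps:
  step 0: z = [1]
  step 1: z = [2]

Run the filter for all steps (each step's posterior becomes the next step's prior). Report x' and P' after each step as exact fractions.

step 0: x̄ = F·x = [13, 4]
step 0: P̄ = F·P·Fᵀ + Q = [59 20; 20 24]
step 0: y = z − H·x̄ = [15]
step 0: S = H·P̄·Hᵀ + R = [215]
step 0: K = P̄·Hᵀ·S⁻¹ = [-58/215; 32/215]
step 0: x' = x̄ + K·y = [385/43, 268/43]
step 0: P' = (I − K·H)·P̄ = [9321/215 6156/215; 6156/215 4136/215]
step 1: x̄ = F·x = [619/43, -536/43]
step 1: P̄ = F·P·Fᵀ + Q = [27206/215 -20392/215; -20392/215 17404/215]
step 1: y = z − H·x̄ = [2932/43]
step 1: S = H·P̄·Hᵀ + R = [510809/215]
step 1: K = P̄·Hᵀ·S⁻¹ = [-115588/510809; 92996/510809]
step 1: x' = x̄ + K·y = [-528215/510809, -26264/510809]
step 1: P' = (I − K·H)·P̄ = [2495274/510809 1547928/510809; 1547928/510809 1124948/510809]

step 0: x' = [385/43, 268/43], P' = [9321/215 6156/215; 6156/215 4136/215]
step 1: x' = [-528215/510809, -26264/510809], P' = [2495274/510809 1547928/510809; 1547928/510809 1124948/510809]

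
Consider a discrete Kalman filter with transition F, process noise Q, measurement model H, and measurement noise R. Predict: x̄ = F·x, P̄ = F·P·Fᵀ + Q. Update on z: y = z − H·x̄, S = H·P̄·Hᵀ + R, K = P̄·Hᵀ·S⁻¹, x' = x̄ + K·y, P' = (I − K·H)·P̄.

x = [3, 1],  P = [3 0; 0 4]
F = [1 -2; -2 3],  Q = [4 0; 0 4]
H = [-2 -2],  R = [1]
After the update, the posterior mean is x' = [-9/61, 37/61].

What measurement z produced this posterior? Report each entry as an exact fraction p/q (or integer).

z = [-1]

x̄ = F·x = [1, -3]
P̄ = F·P·Fᵀ + Q = [23 -30; -30 52]
S = H·P̄·Hᵀ + R = [61]
K = P̄·Hᵀ·S⁻¹ = [14/61; -44/61]
x' − x̄ = [-70/61, 220/61] = K·y
y = (KᵀK)⁻¹·Kᵀ·(x' − x̄) = [-5]
z = y + H·x̄ = [-5] + [4] = [-1]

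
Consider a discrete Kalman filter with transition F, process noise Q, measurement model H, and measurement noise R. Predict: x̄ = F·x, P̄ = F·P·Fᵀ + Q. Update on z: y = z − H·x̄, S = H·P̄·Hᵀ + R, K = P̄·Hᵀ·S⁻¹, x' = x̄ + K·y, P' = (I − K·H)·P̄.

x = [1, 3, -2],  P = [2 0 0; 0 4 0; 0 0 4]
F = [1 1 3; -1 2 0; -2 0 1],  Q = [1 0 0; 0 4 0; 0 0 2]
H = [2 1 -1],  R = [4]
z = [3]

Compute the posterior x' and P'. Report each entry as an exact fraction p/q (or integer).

x̄ = F·x = [-2, 5, -4]
P̄ = F·P·Fᵀ + Q = [43 6 8; 6 22 4; 8 4 14]
y = z − H·x̄ = [-2]
S = H·P̄·Hᵀ + R = [196]
K = P̄·Hᵀ·S⁻¹ = [3/7; 15/98; 3/98]
x' = x̄ + K·y = [-20/7, 230/49, -199/49]
P' = (I − K·H)·P̄ = [7 -48/7 38/7; -48/7 853/49 151/49; 38/7 151/49 677/49]

x' = [-20/7, 230/49, -199/49]
P' = [7 -48/7 38/7; -48/7 853/49 151/49; 38/7 151/49 677/49]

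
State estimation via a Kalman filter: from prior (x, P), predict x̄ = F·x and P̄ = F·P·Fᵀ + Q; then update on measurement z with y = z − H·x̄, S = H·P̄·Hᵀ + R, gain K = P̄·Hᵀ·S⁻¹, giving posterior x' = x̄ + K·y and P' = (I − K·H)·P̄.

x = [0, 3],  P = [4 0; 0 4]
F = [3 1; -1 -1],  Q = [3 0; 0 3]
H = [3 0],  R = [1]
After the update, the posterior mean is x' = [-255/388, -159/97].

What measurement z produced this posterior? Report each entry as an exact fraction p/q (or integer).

x̄ = F·x = [3, -3]
P̄ = F·P·Fᵀ + Q = [43 -16; -16 11]
S = H·P̄·Hᵀ + R = [388]
K = P̄·Hᵀ·S⁻¹ = [129/388; -12/97]
x' − x̄ = [-1419/388, 132/97] = K·y
y = (KᵀK)⁻¹·Kᵀ·(x' − x̄) = [-11]
z = y + H·x̄ = [-11] + [9] = [-2]

z = [-2]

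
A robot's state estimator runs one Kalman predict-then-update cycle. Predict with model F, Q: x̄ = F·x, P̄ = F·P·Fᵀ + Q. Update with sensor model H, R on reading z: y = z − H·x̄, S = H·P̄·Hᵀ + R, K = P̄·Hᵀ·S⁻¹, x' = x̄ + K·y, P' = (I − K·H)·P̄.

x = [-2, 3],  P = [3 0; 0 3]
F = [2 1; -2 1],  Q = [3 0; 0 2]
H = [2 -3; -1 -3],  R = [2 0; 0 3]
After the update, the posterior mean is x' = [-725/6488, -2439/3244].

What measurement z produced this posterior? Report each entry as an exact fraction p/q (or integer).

z = [2, 3]

x̄ = F·x = [-1, 7]
P̄ = F·P·Fᵀ + Q = [18 -9; -9 17]
S = H·P̄·Hᵀ + R = [335 144; 144 120]
K = P̄·Hᵀ·S⁻¹ = [261/811 -2019/6488; -93/811 -689/3244]
x' − x̄ = [5763/6488, -25147/3244] = K·y
y = (KᵀK)⁻¹·Kᵀ·(x' − x̄) = [25, 23]
z = y + H·x̄ = [25, 23] + [-23, -20] = [2, 3]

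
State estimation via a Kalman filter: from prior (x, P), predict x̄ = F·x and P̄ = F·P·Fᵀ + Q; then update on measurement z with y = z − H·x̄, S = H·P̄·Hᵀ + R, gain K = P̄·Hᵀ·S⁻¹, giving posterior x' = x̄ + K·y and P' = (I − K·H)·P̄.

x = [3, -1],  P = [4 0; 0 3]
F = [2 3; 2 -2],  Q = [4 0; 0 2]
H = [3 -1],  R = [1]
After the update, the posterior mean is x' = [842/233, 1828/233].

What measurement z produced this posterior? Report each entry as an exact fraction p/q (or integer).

z = [3]

x̄ = F·x = [3, 8]
P̄ = F·P·Fᵀ + Q = [47 -2; -2 30]
S = H·P̄·Hᵀ + R = [466]
K = P̄·Hᵀ·S⁻¹ = [143/466; -18/233]
x' − x̄ = [143/233, -36/233] = K·y
y = (KᵀK)⁻¹·Kᵀ·(x' − x̄) = [2]
z = y + H·x̄ = [2] + [1] = [3]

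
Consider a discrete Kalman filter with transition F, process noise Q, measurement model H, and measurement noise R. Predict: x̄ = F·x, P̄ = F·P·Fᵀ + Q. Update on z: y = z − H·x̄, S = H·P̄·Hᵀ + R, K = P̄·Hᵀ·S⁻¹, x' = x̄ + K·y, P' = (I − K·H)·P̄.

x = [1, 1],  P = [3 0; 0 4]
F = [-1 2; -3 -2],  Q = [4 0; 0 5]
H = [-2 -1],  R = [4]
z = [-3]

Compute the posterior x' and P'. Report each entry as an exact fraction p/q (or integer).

x̄ = F·x = [1, -5]
P̄ = F·P·Fᵀ + Q = [23 -7; -7 48]
y = z − H·x̄ = [-6]
S = H·P̄·Hᵀ + R = [116]
K = P̄·Hᵀ·S⁻¹ = [-39/116; -17/58]
x' = x̄ + K·y = [175/58, -94/29]
P' = (I − K·H)·P̄ = [1147/116 -1069/58; -1069/58 1103/29]

x' = [175/58, -94/29]
P' = [1147/116 -1069/58; -1069/58 1103/29]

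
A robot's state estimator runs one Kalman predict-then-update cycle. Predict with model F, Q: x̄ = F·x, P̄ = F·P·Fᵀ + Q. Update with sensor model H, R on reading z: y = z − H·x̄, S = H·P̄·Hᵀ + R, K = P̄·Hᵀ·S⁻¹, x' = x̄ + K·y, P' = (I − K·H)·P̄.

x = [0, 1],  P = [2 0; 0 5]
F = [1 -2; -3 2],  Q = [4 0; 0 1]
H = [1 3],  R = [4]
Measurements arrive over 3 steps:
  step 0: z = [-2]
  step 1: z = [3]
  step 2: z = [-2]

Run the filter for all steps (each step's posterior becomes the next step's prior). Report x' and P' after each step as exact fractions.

step 0: x' = [-46/75, -32/75], P' = [3146/225 -1118/225; -1118/225 494/225]
step 1: x' = [8714/31625, 1249/1375], P' = [211614/31625 -10178/4125; -10178/4125 5546/4125]
step 2: x' = [-55671172/59265707, -20519630/59265707], P' = [396912518/59265707 -146172946/59265707; -146172946/59265707 238556662/177797121]

step 0: x̄ = F·x = [-2, 2]
step 0: P̄ = F·P·Fᵀ + Q = [26 -26; -26 39]
step 0: y = z − H·x̄ = [-6]
step 0: S = H·P̄·Hᵀ + R = [225]
step 0: K = P̄·Hᵀ·S⁻¹ = [-52/225; 91/225]
step 0: x' = x̄ + K·y = [-46/75, -32/75]
step 0: P' = (I − K·H)·P̄ = [3146/225 -1118/225; -1118/225 494/225]
step 1: x̄ = F·x = [6/25, 74/75]
step 1: P̄ = F·P·Fᵀ + Q = [1166/25 -2262/25; -2262/25 43931/225]
step 1: y = z − H·x̄ = [-1/5]
step 1: S = H·P̄·Hᵀ + R = [1265]
step 1: K = P̄·Hᵀ·S⁻¹ = [-1124/6325; 323/825]
step 1: x' = x̄ + K·y = [8714/31625, 1249/1375]
step 1: P' = (I − K·H)·P̄ = [211614/31625 -10178/4125; -10178/4125 5546/4125]
step 2: x̄ = F·x = [-9748/6325, 31312/31625]
step 2: P̄ = F·P·Fᵀ + Q = [98438/3795 -285834/6325; -285834/6325 9127813/94875]
step 2: y = z − H·x̄ = [-108446/31625]
step 2: S = H·P̄·Hᵀ + R = [59265707/94875]
step 2: K = P̄·Hᵀ·S⁻¹ = [-10401580/59265707; 23095929/59265707]
step 2: x' = x̄ + K·y = [-55671172/59265707, -20519630/59265707]
step 2: P' = (I − K·H)·P̄ = [396912518/59265707 -146172946/59265707; -146172946/59265707 238556662/177797121]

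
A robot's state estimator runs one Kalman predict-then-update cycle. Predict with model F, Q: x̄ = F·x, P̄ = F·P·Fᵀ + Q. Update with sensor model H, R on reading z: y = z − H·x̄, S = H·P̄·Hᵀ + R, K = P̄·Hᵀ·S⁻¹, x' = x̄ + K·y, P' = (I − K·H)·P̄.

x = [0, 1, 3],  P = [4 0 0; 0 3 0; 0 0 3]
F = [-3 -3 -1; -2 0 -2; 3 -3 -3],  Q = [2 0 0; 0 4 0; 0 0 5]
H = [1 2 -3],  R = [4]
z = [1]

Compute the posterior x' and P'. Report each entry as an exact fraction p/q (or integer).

x' = [-9658/1247, -9386/1247, -9915/1247]
P' = [68412/1247 23074/1247 38016/1247; 23074/1247 27360/1247 25782/1247; 38016/1247 25782/1247 30256/1247]

x̄ = F·x = [-6, -6, -12]
P̄ = F·P·Fᵀ + Q = [68 30 0; 30 32 -6; 0 -6 95]
y = z − H·x̄ = [-17]
S = H·P̄·Hᵀ + R = [1247]
K = P̄·Hᵀ·S⁻¹ = [128/1247; 112/1247; -297/1247]
x' = x̄ + K·y = [-9658/1247, -9386/1247, -9915/1247]
P' = (I − K·H)·P̄ = [68412/1247 23074/1247 38016/1247; 23074/1247 27360/1247 25782/1247; 38016/1247 25782/1247 30256/1247]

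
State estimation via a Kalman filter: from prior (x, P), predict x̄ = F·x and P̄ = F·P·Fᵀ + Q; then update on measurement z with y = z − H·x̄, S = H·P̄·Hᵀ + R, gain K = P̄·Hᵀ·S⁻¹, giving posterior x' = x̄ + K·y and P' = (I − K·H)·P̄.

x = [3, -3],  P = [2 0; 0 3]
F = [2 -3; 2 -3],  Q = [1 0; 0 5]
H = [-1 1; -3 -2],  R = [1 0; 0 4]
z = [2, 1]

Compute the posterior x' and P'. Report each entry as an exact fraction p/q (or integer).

x' = [-4931/6307, 5335/6307]
P' = [1864/6307 -290/6307; -290/6307 2955/6307]

x̄ = F·x = [15, 15]
P̄ = F·P·Fᵀ + Q = [36 35; 35 40]
y = z − H·x̄ = [2, 76]
S = H·P̄·Hᵀ + R = [7 -7; -7 908]
K = P̄·Hᵀ·S⁻¹ = [-2154/6307 -179/901; 3245/6307 -180/901]
x' = x̄ + K·y = [-4931/6307, 5335/6307]
P' = (I − K·H)·P̄ = [1864/6307 -290/6307; -290/6307 2955/6307]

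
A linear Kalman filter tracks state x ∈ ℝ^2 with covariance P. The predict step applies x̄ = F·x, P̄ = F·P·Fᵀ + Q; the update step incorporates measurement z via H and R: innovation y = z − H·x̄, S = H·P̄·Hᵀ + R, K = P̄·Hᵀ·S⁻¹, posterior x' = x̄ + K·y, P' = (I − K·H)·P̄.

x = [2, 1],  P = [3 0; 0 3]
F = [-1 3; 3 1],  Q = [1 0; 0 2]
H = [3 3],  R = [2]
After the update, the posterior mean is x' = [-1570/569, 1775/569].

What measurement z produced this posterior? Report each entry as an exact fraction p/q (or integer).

x̄ = F·x = [1, 7]
P̄ = F·P·Fᵀ + Q = [31 0; 0 32]
S = H·P̄·Hᵀ + R = [569]
K = P̄·Hᵀ·S⁻¹ = [93/569; 96/569]
x' − x̄ = [-2139/569, -2208/569] = K·y
y = (KᵀK)⁻¹·Kᵀ·(x' − x̄) = [-23]
z = y + H·x̄ = [-23] + [24] = [1]

z = [1]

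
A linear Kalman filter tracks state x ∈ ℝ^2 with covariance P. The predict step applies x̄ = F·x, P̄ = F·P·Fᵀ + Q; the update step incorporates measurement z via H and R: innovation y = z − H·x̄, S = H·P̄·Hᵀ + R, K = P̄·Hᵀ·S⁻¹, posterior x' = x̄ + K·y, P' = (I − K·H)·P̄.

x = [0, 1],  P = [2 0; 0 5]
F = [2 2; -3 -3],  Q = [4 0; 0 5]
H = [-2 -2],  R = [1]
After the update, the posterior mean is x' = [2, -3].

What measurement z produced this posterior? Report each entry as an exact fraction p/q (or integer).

x̄ = F·x = [2, -3]
P̄ = F·P·Fᵀ + Q = [32 -42; -42 68]
S = H·P̄·Hᵀ + R = [65]
K = P̄·Hᵀ·S⁻¹ = [4/13; -4/5]
x' − x̄ = [0, 0] = K·y
y = (KᵀK)⁻¹·Kᵀ·(x' − x̄) = [0]
z = y + H·x̄ = [0] + [2] = [2]

z = [2]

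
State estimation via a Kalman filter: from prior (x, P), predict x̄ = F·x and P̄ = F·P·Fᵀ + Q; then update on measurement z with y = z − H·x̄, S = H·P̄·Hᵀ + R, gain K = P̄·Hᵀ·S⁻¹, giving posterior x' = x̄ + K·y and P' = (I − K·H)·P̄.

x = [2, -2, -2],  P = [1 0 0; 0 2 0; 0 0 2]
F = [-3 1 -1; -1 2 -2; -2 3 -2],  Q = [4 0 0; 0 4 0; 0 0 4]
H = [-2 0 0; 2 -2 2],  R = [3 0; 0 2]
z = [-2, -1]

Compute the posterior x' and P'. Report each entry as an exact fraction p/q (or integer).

x̄ = F·x = [-6, -2, -6]
P̄ = F·P·Fᵀ + Q = [17 11 16; 11 21 22; 16 22 34]
y = z − H·x̄ = [-14, 19]
S = H·P̄·Hᵀ + R = [71 -88; -88 154]
K = P̄·Hᵀ·S⁻¹ = [-62/145 6/145; -2/5 -4/55; 0 4/11]
x' = x̄ + K·y = [112/145, 122/55, 10/11]
P' = (I − K·H)·P̄ = [93/145 3/5 0; 3/5 767/55 146/11; 0 146/11 150/11]

x' = [112/145, 122/55, 10/11]
P' = [93/145 3/5 0; 3/5 767/55 146/11; 0 146/11 150/11]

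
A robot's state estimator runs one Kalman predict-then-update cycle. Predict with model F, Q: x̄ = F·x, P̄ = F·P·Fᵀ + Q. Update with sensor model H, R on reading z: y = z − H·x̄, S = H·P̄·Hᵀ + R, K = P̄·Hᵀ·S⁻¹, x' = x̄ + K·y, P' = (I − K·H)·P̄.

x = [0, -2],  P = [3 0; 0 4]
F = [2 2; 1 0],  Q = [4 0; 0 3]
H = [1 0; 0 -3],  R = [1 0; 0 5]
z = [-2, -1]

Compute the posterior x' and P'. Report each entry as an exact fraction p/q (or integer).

x̄ = F·x = [-4, 0]
P̄ = F·P·Fᵀ + Q = [32 6; 6 6]
y = z − H·x̄ = [2, -1]
S = H·P̄·Hᵀ + R = [33 -18; -18 59]
K = P̄·Hᵀ·S⁻¹ = [1564/1623 -6/541; 10/541 -162/541]
x' = x̄ + K·y = [-3346/1623, 182/541]
P' = (I − K·H)·P̄ = [1564/1623 10/541; 10/541 270/541]

x' = [-3346/1623, 182/541]
P' = [1564/1623 10/541; 10/541 270/541]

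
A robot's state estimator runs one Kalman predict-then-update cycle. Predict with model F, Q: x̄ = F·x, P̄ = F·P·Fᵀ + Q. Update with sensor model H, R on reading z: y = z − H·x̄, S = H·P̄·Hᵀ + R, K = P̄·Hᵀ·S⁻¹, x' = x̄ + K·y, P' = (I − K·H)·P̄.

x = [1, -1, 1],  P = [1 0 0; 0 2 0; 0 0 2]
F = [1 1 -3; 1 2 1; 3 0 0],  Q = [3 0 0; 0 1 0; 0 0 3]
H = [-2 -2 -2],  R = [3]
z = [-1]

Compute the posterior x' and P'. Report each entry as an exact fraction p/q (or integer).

x̄ = F·x = [-3, 0, 3]
P̄ = F·P·Fᵀ + Q = [24 -1 3; -1 12 3; 3 3 12]
y = z − H·x̄ = [-1]
S = H·P̄·Hᵀ + R = [235]
K = P̄·Hᵀ·S⁻¹ = [-52/235; -28/235; -36/235]
x' = x̄ + K·y = [-653/235, 28/235, 741/235]
P' = (I − K·H)·P̄ = [2936/235 -1691/235 -1167/235; -1691/235 2036/235 -303/235; -1167/235 -303/235 1524/235]

x' = [-653/235, 28/235, 741/235]
P' = [2936/235 -1691/235 -1167/235; -1691/235 2036/235 -303/235; -1167/235 -303/235 1524/235]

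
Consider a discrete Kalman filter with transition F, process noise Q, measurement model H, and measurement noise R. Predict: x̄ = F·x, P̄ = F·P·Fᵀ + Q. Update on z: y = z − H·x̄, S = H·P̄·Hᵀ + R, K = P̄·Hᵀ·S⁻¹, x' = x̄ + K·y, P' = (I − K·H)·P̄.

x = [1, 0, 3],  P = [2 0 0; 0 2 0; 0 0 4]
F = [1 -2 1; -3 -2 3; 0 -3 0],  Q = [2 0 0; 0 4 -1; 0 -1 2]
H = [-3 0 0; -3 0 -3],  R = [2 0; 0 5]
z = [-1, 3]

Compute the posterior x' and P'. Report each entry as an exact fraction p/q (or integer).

x' = [3416/8033, 23508/8033, -11934/8033]
P' = [1664/8033 1330/8033 -1524/8033; 1330/8033 432663/8033 -1025/8033; -1524/8033 -1025/8033 5644/8033]

x̄ = F·x = [4, 6, 0]
P̄ = F·P·Fᵀ + Q = [16 14 12; 14 66 11; 12 11 20]
y = z − H·x̄ = [11, 15]
S = H·P̄·Hᵀ + R = [146 252; 252 545]
K = P̄·Hᵀ·S⁻¹ = [-2496/8033 -84/8033; -1995/8033 -183/8033; 2286/8033 -2472/8033]
x' = x̄ + K·y = [3416/8033, 23508/8033, -11934/8033]
P' = (I − K·H)·P̄ = [1664/8033 1330/8033 -1524/8033; 1330/8033 432663/8033 -1025/8033; -1524/8033 -1025/8033 5644/8033]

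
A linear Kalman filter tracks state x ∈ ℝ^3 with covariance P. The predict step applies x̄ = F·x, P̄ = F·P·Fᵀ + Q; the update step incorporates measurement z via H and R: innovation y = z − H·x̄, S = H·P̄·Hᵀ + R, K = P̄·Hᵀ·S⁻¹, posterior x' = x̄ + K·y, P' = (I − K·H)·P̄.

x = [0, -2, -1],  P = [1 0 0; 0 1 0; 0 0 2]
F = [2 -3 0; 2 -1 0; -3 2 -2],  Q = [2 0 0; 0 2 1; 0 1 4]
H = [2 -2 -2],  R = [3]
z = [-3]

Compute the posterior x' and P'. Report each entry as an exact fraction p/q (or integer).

x̄ = F·x = [6, 2, -2]
P̄ = F·P·Fᵀ + Q = [15 7 -12; 7 7 -7; -12 -7 25]
y = z − H·x̄ = [-15]
S = H·P̄·Hᵀ + R = [175]
K = P̄·Hᵀ·S⁻¹ = [8/35; 2/25; -12/35]
x' = x̄ + K·y = [18/7, 4/5, 22/7]
P' = (I − K·H)·P̄ = [41/7 19/5 12/7; 19/5 147/25 -11/5; 12/7 -11/5 31/7]

x' = [18/7, 4/5, 22/7]
P' = [41/7 19/5 12/7; 19/5 147/25 -11/5; 12/7 -11/5 31/7]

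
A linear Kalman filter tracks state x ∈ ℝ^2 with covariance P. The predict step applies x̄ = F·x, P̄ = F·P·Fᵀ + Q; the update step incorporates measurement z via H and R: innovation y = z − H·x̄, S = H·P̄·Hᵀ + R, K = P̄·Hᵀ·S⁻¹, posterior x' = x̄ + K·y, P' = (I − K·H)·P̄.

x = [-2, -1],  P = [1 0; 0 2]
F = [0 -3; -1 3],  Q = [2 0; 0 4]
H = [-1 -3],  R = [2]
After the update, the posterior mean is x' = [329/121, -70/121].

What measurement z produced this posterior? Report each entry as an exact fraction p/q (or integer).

z = [-1]

x̄ = F·x = [3, -1]
P̄ = F·P·Fᵀ + Q = [20 -18; -18 23]
S = H·P̄·Hᵀ + R = [121]
K = P̄·Hᵀ·S⁻¹ = [34/121; -51/121]
x' − x̄ = [-34/121, 51/121] = K·y
y = (KᵀK)⁻¹·Kᵀ·(x' − x̄) = [-1]
z = y + H·x̄ = [-1] + [0] = [-1]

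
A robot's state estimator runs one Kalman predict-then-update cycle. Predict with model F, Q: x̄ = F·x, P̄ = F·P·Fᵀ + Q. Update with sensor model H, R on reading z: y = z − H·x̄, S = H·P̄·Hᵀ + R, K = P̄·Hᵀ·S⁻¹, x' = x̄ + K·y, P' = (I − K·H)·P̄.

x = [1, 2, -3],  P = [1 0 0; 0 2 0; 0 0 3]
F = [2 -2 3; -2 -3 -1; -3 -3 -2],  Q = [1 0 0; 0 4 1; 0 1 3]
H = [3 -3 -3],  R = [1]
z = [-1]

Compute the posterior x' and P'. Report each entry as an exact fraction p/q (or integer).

x' = [-2305/224, -1303/224, -927/224]
P' = [46399/1792 27305/1792 19041/1792; 27305/1792 18479/1792 8887/1792; 19041/1792 8887/1792 10239/1792]

x̄ = F·x = [-11, -5, -3]
P̄ = F·P·Fᵀ + Q = [40 -1 -12; -1 29 31; -12 31 42]
y = z − H·x̄ = [8]
S = H·P̄·Hᵀ + R = [1792]
K = P̄·Hᵀ·S⁻¹ = [159/1792; -183/1792; -255/1792]
x' = x̄ + K·y = [-2305/224, -1303/224, -927/224]
P' = (I − K·H)·P̄ = [46399/1792 27305/1792 19041/1792; 27305/1792 18479/1792 8887/1792; 19041/1792 8887/1792 10239/1792]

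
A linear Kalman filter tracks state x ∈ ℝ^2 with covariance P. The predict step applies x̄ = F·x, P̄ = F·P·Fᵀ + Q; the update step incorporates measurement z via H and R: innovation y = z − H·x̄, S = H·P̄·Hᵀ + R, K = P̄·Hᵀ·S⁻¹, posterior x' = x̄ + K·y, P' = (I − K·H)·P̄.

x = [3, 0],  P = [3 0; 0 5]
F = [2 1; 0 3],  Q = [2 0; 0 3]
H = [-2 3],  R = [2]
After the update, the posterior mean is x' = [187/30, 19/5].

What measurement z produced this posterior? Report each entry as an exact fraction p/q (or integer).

z = [-1]

x̄ = F·x = [6, 0]
P̄ = F·P·Fᵀ + Q = [19 15; 15 48]
S = H·P̄·Hᵀ + R = [330]
K = P̄·Hᵀ·S⁻¹ = [7/330; 19/55]
x' − x̄ = [7/30, 19/5] = K·y
y = (KᵀK)⁻¹·Kᵀ·(x' − x̄) = [11]
z = y + H·x̄ = [11] + [-12] = [-1]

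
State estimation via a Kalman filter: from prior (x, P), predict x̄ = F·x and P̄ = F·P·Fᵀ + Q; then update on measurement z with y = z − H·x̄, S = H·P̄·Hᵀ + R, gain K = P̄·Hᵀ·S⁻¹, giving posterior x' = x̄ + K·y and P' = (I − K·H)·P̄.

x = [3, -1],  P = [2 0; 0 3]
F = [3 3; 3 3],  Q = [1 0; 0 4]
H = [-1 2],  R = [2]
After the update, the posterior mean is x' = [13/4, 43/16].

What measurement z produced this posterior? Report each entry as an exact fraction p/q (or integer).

z = [2]

x̄ = F·x = [6, 6]
P̄ = F·P·Fᵀ + Q = [46 45; 45 49]
S = H·P̄·Hᵀ + R = [64]
K = P̄·Hᵀ·S⁻¹ = [11/16; 53/64]
x' − x̄ = [-11/4, -53/16] = K·y
y = (KᵀK)⁻¹·Kᵀ·(x' − x̄) = [-4]
z = y + H·x̄ = [-4] + [6] = [2]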